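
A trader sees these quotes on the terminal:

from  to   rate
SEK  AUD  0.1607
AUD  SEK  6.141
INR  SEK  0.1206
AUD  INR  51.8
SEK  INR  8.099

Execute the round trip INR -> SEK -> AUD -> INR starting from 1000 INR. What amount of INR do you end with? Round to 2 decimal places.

1003.91

1000 INR × 0.1206 = 120.6 SEK
120.6 SEK × 0.1607 = 19.38042 AUD
19.38042 AUD × 51.8 = 1003.905756 INR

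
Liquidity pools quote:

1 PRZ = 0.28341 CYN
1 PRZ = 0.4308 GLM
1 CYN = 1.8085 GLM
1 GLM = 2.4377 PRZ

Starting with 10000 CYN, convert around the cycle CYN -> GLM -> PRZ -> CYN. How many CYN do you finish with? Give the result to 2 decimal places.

10000 CYN × 1.8085 = 18085 GLM
18085 GLM × 2.4377 = 44085.8045 PRZ
44085.8045 PRZ × 0.28341 = 12494.357853345 CYN

12494.36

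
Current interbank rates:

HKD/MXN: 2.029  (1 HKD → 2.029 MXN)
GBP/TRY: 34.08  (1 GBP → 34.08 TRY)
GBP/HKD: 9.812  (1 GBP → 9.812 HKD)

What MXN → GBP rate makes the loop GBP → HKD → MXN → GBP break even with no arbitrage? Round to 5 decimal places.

0.05023

Known legs of the cycle: 9.812 × 2.029 = 19.908548
For no arbitrage the full-cycle product must be 1, so the missing rate is 1 / 19.908548 ≈ 0.0502297.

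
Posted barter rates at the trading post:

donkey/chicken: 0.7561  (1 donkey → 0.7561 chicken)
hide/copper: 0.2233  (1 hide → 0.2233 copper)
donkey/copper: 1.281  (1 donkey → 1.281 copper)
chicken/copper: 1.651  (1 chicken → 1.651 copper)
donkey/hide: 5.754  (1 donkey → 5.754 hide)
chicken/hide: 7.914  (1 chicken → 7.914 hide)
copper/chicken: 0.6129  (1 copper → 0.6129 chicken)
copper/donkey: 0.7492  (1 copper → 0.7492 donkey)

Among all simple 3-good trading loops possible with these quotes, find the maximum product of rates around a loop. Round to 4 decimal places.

1.0831

hide→copper→chicken→hide: 0.2233 × 0.6129 × 7.914 = 1.08311
hide→copper→donkey→hide: 0.2233 × 0.7492 × 5.754 = 0.96262
chicken→copper→donkey→chicken: 1.651 × 0.7492 × 0.7561 = 0.93524
Maximum is hide→copper→chicken→hide at 1.0831; arbitrage exists.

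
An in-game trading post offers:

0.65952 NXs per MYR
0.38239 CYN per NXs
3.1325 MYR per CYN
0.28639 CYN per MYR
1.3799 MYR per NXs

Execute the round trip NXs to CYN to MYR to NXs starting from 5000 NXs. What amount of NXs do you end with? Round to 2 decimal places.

5000 NXs × 0.38239 = 1911.95 CYN
1911.95 CYN × 3.1325 = 5989.183375 MYR
5989.183375 MYR × 0.65952 = 3949.98621948 NXs

3949.99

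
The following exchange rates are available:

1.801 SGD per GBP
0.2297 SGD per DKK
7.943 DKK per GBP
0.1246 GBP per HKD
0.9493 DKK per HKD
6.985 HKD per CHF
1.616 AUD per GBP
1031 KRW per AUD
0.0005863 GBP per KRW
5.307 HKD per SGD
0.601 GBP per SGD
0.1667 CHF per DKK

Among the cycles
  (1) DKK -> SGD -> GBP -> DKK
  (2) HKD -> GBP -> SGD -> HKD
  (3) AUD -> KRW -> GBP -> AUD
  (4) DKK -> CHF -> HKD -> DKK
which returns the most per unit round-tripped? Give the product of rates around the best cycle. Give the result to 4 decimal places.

1.1909

(1) 0.2297 × 0.601 × 7.943 = 1.09653
(2) 0.1246 × 1.801 × 5.307 = 1.19092
(3) 1031 × 0.0005863 × 1.616 = 0.97683
(4) 0.1667 × 6.985 × 0.9493 = 1.10536
Highest is cycle (2) at 1.1909 (>1, arbitrage).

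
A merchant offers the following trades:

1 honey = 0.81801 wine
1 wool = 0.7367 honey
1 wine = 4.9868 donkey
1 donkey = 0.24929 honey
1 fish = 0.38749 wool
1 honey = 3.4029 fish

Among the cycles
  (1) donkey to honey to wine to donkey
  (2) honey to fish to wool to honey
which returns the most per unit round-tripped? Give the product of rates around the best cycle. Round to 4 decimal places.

(1) 0.24929 × 0.81801 × 4.9868 = 1.01692
(2) 3.4029 × 0.38749 × 0.7367 = 0.97141
Highest is cycle (1) at 1.0169 (>1, arbitrage).

1.0169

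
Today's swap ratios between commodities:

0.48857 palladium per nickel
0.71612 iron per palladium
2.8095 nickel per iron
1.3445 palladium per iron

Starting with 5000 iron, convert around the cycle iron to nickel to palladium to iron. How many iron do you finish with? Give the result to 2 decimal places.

4914.87

5000 iron × 2.8095 = 14047.5 nickel
14047.5 nickel × 0.48857 = 6863.187075 palladium
6863.187075 palladium × 0.71612 = 4914.865528149 iron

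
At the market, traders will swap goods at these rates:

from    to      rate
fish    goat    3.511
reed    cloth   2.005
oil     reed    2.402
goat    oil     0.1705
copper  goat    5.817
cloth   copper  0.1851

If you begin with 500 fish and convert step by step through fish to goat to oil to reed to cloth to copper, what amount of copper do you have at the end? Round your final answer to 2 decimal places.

500 fish × 3.511 = 1755.5 goat
1755.5 goat × 0.1705 = 299.31275 oil
299.31275 oil × 2.402 = 718.9492255 reed
718.9492255 reed × 2.005 = 1441.4931971275 cloth
1441.4931971275 cloth × 0.1851 = 266.82039078830025 copper

266.82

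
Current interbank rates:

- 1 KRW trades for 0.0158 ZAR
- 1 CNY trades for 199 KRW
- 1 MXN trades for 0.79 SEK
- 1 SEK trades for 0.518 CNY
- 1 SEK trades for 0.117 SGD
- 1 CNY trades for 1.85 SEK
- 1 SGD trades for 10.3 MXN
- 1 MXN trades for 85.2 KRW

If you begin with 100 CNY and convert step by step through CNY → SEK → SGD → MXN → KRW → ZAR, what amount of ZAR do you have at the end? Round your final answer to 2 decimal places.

300.12

100 CNY × 1.85 = 185 SEK
185 SEK × 0.117 = 21.645 SGD
21.645 SGD × 10.3 = 222.9435 MXN
222.9435 MXN × 85.2 = 18994.7862 KRW
18994.7862 KRW × 0.0158 = 300.11762196 ZAR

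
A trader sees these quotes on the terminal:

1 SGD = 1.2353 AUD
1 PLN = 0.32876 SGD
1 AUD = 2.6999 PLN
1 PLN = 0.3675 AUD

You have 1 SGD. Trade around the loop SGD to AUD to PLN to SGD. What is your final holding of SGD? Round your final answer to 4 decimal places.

1.0965

1 SGD × 1.2353 = 1.2353 AUD
1.2353 AUD × 2.6999 = 3.33518647 PLN
3.33518647 PLN × 0.32876 = 1.0964759038772 SGD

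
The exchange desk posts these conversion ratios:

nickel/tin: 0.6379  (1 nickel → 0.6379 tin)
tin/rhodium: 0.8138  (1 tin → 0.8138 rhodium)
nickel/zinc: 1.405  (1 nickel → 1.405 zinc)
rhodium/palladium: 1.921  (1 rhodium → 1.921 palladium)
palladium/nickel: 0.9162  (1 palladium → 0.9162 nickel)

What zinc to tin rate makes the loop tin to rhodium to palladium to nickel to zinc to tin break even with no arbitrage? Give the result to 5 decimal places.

0.49692

Known legs of the cycle: 0.8138 × 1.921 × 0.9162 × 1.405 = 2.0123877364578
For no arbitrage the full-cycle product must be 1, so the missing rate is 1 / 2.0123877364578 ≈ 0.4969221.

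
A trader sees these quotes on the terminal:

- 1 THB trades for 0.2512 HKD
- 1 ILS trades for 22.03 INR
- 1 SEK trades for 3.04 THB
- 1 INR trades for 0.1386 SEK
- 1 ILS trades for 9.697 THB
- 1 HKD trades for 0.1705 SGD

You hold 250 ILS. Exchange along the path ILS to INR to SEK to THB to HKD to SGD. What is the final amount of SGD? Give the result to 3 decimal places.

250 ILS × 22.03 = 5507.5 INR
5507.5 INR × 0.1386 = 763.3395 SEK
763.3395 SEK × 3.04 = 2320.55208 THB
2320.55208 THB × 0.2512 = 582.922682496 HKD
582.922682496 HKD × 0.1705 = 99.388317365568 SGD

99.388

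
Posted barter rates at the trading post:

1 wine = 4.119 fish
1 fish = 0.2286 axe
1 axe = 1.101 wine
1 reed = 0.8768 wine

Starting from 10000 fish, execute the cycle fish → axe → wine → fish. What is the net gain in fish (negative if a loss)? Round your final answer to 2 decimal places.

367.05

10000 fish × 0.2286 = 2286 axe
2286 axe × 1.101 = 2516.886 wine
2516.886 wine × 4.119 = 10367.053434 fish
Net change: 10367.053434 − 10000 = 367.053434 fish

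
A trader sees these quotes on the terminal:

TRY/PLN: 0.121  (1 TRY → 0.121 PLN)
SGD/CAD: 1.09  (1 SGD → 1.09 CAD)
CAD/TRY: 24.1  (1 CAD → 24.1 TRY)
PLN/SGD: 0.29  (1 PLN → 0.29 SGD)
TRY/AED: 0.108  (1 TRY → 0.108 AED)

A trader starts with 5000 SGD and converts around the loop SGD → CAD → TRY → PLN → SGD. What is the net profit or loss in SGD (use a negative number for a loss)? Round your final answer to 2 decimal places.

5000 SGD × 1.09 = 5450 CAD
5450 CAD × 24.1 = 131345 TRY
131345 TRY × 0.121 = 15892.745 PLN
15892.745 PLN × 0.29 = 4608.89605 SGD
Net change: 4608.89605 − 5000 = -391.10395 SGD

-391.10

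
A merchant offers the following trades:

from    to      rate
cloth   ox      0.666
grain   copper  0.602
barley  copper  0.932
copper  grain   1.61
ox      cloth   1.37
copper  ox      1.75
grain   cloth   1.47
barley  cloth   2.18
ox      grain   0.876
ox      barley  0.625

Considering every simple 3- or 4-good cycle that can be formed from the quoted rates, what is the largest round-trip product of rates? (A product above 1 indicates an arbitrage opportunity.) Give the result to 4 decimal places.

barley→copper→ox→barley: 0.932 × 1.75 × 0.625 = 1.01938
grain→copper→ox→grain: 0.602 × 1.75 × 0.876 = 0.92287
cloth→ox→barley→cloth: 0.666 × 0.625 × 2.18 = 0.90743
cloth→ox→grain→cloth: 0.666 × 0.876 × 1.47 = 0.85762
Maximum is barley→copper→ox→barley at 1.0194; arbitrage exists.

1.0194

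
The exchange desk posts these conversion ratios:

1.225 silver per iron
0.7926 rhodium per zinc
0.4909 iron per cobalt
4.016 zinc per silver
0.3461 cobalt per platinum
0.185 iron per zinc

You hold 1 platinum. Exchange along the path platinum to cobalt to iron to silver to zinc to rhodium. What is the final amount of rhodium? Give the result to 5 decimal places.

0.66249

1 platinum × 0.3461 = 0.3461 cobalt
0.3461 cobalt × 0.4909 = 0.16990049 iron
0.16990049 iron × 1.225 = 0.20812810025 silver
0.20812810025 silver × 4.016 = 0.835842450604 zinc
0.835842450604 zinc × 0.7926 = 0.6624887263487304 rhodium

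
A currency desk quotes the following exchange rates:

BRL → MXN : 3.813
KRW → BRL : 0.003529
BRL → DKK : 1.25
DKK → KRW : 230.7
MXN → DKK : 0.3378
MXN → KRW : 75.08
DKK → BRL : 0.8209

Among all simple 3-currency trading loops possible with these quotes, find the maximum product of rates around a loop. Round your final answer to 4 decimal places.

1.0573

BRL→MXN→DKK→BRL: 3.813 × 0.3378 × 0.8209 = 1.05734
BRL→DKK→KRW→BRL: 1.25 × 230.7 × 0.003529 = 1.01768
BRL→MXN→KRW→BRL: 3.813 × 75.08 × 0.003529 = 1.01028
Maximum is BRL→MXN→DKK→BRL at 1.0573; arbitrage exists.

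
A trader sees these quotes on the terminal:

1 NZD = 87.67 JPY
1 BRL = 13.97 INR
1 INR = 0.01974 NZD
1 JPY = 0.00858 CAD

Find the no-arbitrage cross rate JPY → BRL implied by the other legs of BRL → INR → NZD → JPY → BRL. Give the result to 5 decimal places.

0.04136

Known legs of the cycle: 13.97 × 0.01974 × 87.67 = 24.176563026
For no arbitrage the full-cycle product must be 1, so the missing rate is 1 / 24.176563026 ≈ 0.0413624.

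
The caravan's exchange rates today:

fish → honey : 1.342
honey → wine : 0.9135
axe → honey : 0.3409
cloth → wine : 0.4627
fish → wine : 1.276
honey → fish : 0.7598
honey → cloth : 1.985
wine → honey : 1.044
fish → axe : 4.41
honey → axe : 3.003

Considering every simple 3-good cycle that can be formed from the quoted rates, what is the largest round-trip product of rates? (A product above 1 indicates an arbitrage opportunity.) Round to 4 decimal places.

1.1423

honey→fish→axe→honey: 0.7598 × 4.41 × 0.3409 = 1.14226
wine→honey→fish→wine: 1.044 × 0.7598 × 1.276 = 1.01216
wine→honey→cloth→wine: 1.044 × 1.985 × 0.4627 = 0.95887
Maximum is honey→fish→axe→honey at 1.1423; arbitrage exists.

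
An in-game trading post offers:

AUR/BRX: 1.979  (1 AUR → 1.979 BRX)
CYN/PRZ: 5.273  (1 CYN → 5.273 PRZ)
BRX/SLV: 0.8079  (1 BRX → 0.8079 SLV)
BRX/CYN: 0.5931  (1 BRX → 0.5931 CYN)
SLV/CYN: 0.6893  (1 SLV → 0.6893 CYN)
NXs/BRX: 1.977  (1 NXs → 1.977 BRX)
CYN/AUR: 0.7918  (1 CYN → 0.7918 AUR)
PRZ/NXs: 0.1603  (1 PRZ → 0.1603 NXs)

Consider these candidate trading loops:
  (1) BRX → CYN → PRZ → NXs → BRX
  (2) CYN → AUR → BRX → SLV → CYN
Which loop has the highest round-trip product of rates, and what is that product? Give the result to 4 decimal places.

0.9911

(1) 0.5931 × 5.273 × 0.1603 × 1.977 = 0.99112
(2) 0.7918 × 1.979 × 0.8079 × 0.6893 = 0.87262
Highest is cycle (1) at 0.9911 (≤1, no arbitrage).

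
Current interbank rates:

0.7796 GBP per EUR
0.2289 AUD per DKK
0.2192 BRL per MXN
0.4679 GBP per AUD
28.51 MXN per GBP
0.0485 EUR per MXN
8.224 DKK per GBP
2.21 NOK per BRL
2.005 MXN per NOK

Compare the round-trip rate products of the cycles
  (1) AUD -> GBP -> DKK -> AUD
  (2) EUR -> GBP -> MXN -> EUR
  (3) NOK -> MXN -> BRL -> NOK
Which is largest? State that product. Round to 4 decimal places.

(1) 0.4679 × 8.224 × 0.2289 = 0.88081
(2) 0.7796 × 28.51 × 0.0485 = 1.07798
(3) 2.005 × 0.2192 × 2.21 = 0.97129
Highest is cycle (2) at 1.0780 (>1, arbitrage).

1.0780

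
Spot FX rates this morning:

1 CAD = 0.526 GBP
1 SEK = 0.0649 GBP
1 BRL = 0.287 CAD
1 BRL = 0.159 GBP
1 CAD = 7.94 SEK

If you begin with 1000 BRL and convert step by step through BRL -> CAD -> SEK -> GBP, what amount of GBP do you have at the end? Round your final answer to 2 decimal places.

1000 BRL × 0.287 = 287 CAD
287 CAD × 7.94 = 2278.78 SEK
2278.78 SEK × 0.0649 = 147.892822 GBP

147.89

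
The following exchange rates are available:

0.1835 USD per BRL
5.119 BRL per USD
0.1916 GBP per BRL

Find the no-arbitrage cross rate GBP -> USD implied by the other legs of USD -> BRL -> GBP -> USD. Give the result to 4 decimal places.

Known legs of the cycle: 5.119 × 0.1916 = 0.9808004
For no arbitrage the full-cycle product must be 1, so the missing rate is 1 / 0.9808004 ≈ 1.019575.

1.0196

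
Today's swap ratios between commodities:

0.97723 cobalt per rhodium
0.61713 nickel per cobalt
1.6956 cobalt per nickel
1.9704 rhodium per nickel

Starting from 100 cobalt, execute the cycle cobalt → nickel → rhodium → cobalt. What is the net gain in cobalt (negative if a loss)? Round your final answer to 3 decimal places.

18.830

100 cobalt × 0.61713 = 61.713 nickel
61.713 nickel × 1.9704 = 121.5992952 rhodium
121.5992952 rhodium × 0.97723 = 118.830479248296 cobalt
Net change: 118.830479248296 − 100 = 18.830479248296 cobalt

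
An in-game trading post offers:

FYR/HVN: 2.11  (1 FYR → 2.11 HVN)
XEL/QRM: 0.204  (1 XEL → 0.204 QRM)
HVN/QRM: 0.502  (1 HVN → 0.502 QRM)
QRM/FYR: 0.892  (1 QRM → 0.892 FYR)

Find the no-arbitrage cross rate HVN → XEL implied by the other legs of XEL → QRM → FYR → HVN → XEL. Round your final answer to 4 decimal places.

2.6045

Known legs of the cycle: 0.204 × 0.892 × 2.11 = 0.38395248
For no arbitrage the full-cycle product must be 1, so the missing rate is 1 / 0.38395248 ≈ 2.604489.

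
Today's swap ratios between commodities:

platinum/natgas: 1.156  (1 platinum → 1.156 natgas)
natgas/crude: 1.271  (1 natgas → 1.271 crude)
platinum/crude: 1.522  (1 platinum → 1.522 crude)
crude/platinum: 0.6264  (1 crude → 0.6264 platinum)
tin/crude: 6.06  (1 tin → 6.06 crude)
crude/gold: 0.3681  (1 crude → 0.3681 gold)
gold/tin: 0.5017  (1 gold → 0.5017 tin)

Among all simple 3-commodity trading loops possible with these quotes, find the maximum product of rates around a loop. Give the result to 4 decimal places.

tin→crude→gold→tin: 6.06 × 0.3681 × 0.5017 = 1.11914
platinum→natgas→crude→platinum: 1.156 × 1.271 × 0.6264 = 0.92035
Maximum is tin→crude→gold→tin at 1.1191; arbitrage exists.

1.1191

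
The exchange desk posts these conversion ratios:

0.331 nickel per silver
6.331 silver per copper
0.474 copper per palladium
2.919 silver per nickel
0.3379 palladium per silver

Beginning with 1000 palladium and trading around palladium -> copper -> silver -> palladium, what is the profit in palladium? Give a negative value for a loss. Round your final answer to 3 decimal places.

1000 palladium × 0.474 = 474 copper
474 copper × 6.331 = 3000.894 silver
3000.894 silver × 0.3379 = 1014.0020826 palladium
Net change: 1014.0020826 − 1000 = 14.0020826 palladium

14.002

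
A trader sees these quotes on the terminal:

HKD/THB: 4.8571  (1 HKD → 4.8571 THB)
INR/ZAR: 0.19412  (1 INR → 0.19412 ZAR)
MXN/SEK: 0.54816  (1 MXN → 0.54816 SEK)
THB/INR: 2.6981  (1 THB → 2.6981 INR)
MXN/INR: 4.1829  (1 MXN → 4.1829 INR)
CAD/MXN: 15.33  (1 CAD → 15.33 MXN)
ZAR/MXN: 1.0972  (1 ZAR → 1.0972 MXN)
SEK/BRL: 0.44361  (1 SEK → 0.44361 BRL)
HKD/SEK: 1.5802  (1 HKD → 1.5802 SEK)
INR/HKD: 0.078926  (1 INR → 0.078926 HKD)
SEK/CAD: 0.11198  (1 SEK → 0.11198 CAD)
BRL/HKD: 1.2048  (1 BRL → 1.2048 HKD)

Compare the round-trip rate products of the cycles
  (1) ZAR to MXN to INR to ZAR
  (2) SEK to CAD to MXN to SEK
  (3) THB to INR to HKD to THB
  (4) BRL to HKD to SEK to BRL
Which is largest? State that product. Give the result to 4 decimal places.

(1) 1.0972 × 4.1829 × 0.19412 = 0.89091
(2) 0.11198 × 15.33 × 0.54816 = 0.94100
(3) 2.6981 × 0.078926 × 4.8571 = 1.03432
(4) 1.2048 × 1.5802 × 0.44361 = 0.84456
Highest is cycle (3) at 1.0343 (>1, arbitrage).

1.0343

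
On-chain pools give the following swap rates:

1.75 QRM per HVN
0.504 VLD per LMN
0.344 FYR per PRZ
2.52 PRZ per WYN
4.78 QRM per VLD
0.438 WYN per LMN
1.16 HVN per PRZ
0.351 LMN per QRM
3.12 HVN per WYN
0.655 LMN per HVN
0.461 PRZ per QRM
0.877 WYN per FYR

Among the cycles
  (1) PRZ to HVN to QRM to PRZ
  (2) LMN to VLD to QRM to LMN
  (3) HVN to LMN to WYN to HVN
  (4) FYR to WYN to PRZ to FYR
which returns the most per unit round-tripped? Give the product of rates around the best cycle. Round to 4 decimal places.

0.9358

(1) 1.16 × 1.75 × 0.461 = 0.93583
(2) 0.504 × 4.78 × 0.351 = 0.84560
(3) 0.655 × 0.438 × 3.12 = 0.89510
(4) 0.877 × 2.52 × 0.344 = 0.76025
Highest is cycle (1) at 0.9358 (≤1, no arbitrage).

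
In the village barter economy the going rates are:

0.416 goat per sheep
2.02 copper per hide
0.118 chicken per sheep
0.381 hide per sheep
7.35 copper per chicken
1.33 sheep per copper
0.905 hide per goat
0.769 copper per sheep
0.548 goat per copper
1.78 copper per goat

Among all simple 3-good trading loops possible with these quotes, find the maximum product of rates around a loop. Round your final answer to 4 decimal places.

chicken→copper→sheep→chicken: 7.35 × 1.33 × 0.118 = 1.15351
copper→sheep→hide→copper: 1.33 × 0.381 × 2.02 = 1.02359
goat→hide→copper→goat: 0.905 × 2.02 × 0.548 = 1.00180
goat→copper→sheep→goat: 1.78 × 1.33 × 0.416 = 0.98484
Maximum is chicken→copper→sheep→chicken at 1.1535; arbitrage exists.

1.1535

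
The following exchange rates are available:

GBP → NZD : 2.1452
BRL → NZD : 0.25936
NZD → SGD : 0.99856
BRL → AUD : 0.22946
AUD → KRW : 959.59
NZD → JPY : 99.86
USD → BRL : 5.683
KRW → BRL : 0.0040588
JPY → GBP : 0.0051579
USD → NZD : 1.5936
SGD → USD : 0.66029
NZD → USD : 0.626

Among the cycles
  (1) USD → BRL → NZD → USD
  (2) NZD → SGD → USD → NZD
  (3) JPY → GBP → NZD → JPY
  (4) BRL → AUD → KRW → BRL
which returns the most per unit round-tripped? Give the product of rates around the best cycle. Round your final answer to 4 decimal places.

1.1049

(1) 5.683 × 0.25936 × 0.626 = 0.92269
(2) 0.99856 × 0.66029 × 1.5936 = 1.05072
(3) 0.0051579 × 2.1452 × 99.86 = 1.10492
(4) 0.22946 × 959.59 × 0.0040588 = 0.89370
Highest is cycle (3) at 1.1049 (>1, arbitrage).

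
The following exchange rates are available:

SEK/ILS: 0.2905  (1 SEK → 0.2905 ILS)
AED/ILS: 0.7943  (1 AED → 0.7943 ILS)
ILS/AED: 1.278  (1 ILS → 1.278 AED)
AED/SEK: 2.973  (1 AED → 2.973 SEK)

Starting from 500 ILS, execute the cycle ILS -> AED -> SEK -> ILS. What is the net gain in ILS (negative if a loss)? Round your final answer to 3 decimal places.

500 ILS × 1.278 = 639 AED
639 AED × 2.973 = 1899.747 SEK
1899.747 SEK × 0.2905 = 551.8765035 ILS
Net change: 551.8765035 − 500 = 51.8765035 ILS

51.877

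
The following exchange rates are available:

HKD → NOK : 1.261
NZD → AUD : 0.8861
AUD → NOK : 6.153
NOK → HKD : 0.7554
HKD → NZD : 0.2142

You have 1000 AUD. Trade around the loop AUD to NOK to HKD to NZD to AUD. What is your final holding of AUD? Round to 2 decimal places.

882.20

1000 AUD × 6.153 = 6153 NOK
6153 NOK × 0.7554 = 4647.9762 HKD
4647.9762 HKD × 0.2142 = 995.59650204 NZD
995.59650204 NZD × 0.8861 = 882.198060457644 AUD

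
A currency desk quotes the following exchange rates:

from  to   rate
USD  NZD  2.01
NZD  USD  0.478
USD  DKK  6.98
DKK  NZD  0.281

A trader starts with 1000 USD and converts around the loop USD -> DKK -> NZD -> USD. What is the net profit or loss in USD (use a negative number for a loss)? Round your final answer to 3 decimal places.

-62.460

1000 USD × 6.98 = 6980 DKK
6980 DKK × 0.281 = 1961.38 NZD
1961.38 NZD × 0.478 = 937.53964 USD
Net change: 937.53964 − 1000 = -62.46036 USD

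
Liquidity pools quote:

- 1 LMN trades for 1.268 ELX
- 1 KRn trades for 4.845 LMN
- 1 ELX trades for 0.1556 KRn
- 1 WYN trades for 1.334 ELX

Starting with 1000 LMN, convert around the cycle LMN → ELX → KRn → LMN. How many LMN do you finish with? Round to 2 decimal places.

1000 LMN × 1.268 = 1268 ELX
1268 ELX × 0.1556 = 197.3008 KRn
197.3008 KRn × 4.845 = 955.922376 LMN

955.92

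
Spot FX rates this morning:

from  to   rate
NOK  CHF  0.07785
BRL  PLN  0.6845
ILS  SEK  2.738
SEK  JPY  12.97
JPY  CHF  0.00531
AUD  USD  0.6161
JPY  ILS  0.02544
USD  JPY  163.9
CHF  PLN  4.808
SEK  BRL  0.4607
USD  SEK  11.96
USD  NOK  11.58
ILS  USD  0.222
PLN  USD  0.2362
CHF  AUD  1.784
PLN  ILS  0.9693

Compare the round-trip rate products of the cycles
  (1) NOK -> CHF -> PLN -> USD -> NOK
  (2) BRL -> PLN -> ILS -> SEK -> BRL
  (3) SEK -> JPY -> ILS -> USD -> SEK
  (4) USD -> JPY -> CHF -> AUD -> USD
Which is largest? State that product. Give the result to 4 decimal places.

(1) 0.07785 × 4.808 × 0.2362 × 11.58 = 1.02379
(2) 0.6845 × 0.9693 × 2.738 × 0.4607 = 0.83692
(3) 12.97 × 0.02544 × 0.222 × 11.96 = 0.87607
(4) 163.9 × 0.00531 × 1.784 × 0.6161 = 0.95658
Highest is cycle (1) at 1.0238 (>1, arbitrage).

1.0238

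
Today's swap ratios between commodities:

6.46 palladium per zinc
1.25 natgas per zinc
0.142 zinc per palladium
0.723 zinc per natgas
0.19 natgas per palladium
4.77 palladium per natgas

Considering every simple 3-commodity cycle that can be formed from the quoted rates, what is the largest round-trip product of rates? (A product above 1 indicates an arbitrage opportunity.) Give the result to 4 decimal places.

0.8874

zinc→palladium→natgas→zinc: 6.46 × 0.19 × 0.723 = 0.88741
zinc→natgas→palladium→zinc: 1.25 × 4.77 × 0.142 = 0.84668
Maximum is zinc→palladium→natgas→zinc at 0.8874; no arbitrage — every cycle loses value.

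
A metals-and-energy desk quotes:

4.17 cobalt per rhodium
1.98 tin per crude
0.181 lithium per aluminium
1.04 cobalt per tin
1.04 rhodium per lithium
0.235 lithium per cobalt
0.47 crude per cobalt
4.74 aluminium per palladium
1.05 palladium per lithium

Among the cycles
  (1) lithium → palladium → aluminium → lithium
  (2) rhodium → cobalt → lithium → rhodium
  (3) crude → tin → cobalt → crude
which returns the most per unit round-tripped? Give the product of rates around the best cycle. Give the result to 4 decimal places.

1.0191

(1) 1.05 × 4.74 × 0.181 = 0.90084
(2) 4.17 × 0.235 × 1.04 = 1.01915
(3) 1.98 × 1.04 × 0.47 = 0.96782
Highest is cycle (2) at 1.0191 (>1, arbitrage).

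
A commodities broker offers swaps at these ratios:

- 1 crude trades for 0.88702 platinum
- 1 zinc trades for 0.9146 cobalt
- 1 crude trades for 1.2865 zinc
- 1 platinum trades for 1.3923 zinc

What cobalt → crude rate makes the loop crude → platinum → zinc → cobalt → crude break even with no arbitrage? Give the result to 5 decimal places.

Known legs of the cycle: 0.88702 × 1.3923 × 0.9146 = 1.1295291214116
For no arbitrage the full-cycle product must be 1, so the missing rate is 1 / 1.1295291214116 ≈ 0.8853247.

0.88532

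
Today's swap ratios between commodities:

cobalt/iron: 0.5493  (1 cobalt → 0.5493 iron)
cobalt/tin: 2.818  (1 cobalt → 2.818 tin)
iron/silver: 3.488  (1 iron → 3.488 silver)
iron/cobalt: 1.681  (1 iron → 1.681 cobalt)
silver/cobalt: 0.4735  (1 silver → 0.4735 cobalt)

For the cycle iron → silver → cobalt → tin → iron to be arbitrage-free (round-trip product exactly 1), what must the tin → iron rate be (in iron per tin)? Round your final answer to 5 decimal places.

0.21486

Known legs of the cycle: 3.488 × 0.4735 × 2.818 = 4.654118624
For no arbitrage the full-cycle product must be 1, so the missing rate is 1 / 4.654118624 ≈ 0.2148635.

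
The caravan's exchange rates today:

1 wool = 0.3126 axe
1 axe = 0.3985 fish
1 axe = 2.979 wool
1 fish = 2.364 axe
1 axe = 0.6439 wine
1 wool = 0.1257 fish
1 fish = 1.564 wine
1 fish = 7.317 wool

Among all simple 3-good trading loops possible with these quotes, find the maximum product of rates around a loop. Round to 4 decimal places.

wool→axe→fish→wool: 0.3126 × 0.3985 × 7.317 = 0.91149
wool→fish→axe→wool: 0.1257 × 2.364 × 2.979 = 0.88522
Maximum is wool→axe→fish→wool at 0.9115; no arbitrage — every cycle loses value.

0.9115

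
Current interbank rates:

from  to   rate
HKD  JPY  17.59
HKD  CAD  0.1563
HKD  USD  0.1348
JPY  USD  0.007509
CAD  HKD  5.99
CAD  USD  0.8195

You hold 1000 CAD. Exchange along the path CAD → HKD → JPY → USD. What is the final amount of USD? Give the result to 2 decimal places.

1000 CAD × 5.99 = 5990 HKD
5990 HKD × 17.59 = 105364.1 JPY
105364.1 JPY × 0.007509 = 791.1790269 USD

791.18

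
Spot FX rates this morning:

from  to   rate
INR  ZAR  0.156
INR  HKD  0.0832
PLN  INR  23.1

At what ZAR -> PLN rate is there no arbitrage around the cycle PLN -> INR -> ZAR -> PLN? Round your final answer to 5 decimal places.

Known legs of the cycle: 23.1 × 0.156 = 3.6036
For no arbitrage the full-cycle product must be 1, so the missing rate is 1 / 3.6036 ≈ 0.2775003.

0.27750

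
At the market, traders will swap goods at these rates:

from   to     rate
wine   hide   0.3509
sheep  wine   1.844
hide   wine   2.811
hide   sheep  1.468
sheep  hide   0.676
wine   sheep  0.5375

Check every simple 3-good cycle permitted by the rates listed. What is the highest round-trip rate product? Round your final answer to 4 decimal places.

1.0214

hide→wine→sheep→hide: 2.811 × 0.5375 × 0.676 = 1.02138
hide→sheep→wine→hide: 1.468 × 1.844 × 0.3509 = 0.94988
Maximum is hide→wine→sheep→hide at 1.0214; arbitrage exists.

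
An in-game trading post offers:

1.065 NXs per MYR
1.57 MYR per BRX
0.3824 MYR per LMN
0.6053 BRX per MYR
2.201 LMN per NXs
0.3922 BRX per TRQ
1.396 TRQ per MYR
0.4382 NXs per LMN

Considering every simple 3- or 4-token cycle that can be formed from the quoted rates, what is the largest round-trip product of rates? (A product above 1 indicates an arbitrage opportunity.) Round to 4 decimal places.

MYR→NXs→LMN→MYR: 1.065 × 2.201 × 0.3824 = 0.89637
MYR→TRQ→BRX→MYR: 1.396 × 0.3922 × 1.57 = 0.85959
Maximum is MYR→NXs→LMN→MYR at 0.8964; no arbitrage — every cycle loses value.

0.8964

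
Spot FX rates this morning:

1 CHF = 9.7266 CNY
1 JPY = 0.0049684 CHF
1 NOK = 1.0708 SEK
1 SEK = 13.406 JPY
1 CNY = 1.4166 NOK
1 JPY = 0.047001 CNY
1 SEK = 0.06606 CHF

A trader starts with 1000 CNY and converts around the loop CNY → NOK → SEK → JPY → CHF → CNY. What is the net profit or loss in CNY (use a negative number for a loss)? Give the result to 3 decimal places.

-17.274

1000 CNY × 1.4166 = 1416.6 NOK
1416.6 NOK × 1.0708 = 1516.89528 SEK
1516.89528 SEK × 13.406 = 20335.49812368 JPY
20335.49812368 JPY × 0.0049684 = 101.034888877691712 CHF
101.034888877691712 CHF × 9.7266 = 982.7259501577562059392 CNY
Net change: 982.7259501577562059392 − 1000 = -17.2740498422437940608 CNY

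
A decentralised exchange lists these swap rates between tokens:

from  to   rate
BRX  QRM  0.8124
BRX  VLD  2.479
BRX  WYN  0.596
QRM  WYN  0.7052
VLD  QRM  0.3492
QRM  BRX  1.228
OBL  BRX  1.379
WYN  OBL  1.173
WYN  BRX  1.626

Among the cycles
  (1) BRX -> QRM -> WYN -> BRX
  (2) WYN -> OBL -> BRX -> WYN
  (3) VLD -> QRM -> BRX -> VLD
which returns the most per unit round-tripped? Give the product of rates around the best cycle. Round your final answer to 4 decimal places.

(1) 0.8124 × 0.7052 × 1.626 = 0.93154
(2) 1.173 × 1.379 × 0.596 = 0.96407
(3) 0.3492 × 1.228 × 2.479 = 1.06304
Highest is cycle (3) at 1.0630 (>1, arbitrage).

1.0630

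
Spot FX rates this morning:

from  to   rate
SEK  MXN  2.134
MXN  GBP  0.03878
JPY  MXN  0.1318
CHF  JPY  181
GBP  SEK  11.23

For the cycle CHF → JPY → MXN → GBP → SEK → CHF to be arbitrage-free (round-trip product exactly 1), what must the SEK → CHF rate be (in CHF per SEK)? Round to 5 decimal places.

0.09625

Known legs of the cycle: 181 × 0.1318 × 0.03878 × 11.23 = 10.38918658652
For no arbitrage the full-cycle product must be 1, so the missing rate is 1 / 10.38918658652 ≈ 0.0962539.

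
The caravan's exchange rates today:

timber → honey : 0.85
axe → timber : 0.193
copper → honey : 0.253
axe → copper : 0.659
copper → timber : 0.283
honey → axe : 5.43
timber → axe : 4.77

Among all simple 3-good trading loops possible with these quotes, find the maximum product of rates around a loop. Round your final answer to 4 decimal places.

honey→axe→copper→honey: 5.43 × 0.659 × 0.253 = 0.90533
honey→axe→timber→honey: 5.43 × 0.193 × 0.85 = 0.89079
axe→copper→timber→axe: 0.659 × 0.283 × 4.77 = 0.88959
Maximum is honey→axe→copper→honey at 0.9053; no arbitrage — every cycle loses value.

0.9053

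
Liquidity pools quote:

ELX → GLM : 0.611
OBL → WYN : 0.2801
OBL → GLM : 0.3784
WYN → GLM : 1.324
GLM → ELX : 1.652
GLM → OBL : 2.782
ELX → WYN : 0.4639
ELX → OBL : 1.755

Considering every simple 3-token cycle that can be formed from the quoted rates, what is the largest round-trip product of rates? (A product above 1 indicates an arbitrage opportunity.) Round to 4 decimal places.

1.0971

OBL→GLM→ELX→OBL: 0.3784 × 1.652 × 1.755 = 1.09708
OBL→WYN→GLM→OBL: 0.2801 × 1.324 × 2.782 = 1.03171
ELX→WYN→GLM→ELX: 0.4639 × 1.324 × 1.652 = 1.01466
Maximum is OBL→GLM→ELX→OBL at 1.0971; arbitrage exists.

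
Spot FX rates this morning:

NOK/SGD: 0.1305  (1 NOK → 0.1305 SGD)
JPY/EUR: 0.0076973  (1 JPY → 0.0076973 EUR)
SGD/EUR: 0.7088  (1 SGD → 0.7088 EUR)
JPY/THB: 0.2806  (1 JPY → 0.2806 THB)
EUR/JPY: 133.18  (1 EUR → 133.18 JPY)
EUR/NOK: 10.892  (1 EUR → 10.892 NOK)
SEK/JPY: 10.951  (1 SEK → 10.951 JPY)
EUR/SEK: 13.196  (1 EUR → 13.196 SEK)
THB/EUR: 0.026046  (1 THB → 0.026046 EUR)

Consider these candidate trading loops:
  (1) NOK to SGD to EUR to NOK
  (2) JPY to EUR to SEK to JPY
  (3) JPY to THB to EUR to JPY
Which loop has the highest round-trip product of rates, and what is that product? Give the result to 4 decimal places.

1.1123

(1) 0.1305 × 0.7088 × 10.892 = 1.00749
(2) 0.0076973 × 13.196 × 10.951 = 1.11233
(3) 0.2806 × 0.026046 × 133.18 = 0.97335
Highest is cycle (2) at 1.1123 (>1, arbitrage).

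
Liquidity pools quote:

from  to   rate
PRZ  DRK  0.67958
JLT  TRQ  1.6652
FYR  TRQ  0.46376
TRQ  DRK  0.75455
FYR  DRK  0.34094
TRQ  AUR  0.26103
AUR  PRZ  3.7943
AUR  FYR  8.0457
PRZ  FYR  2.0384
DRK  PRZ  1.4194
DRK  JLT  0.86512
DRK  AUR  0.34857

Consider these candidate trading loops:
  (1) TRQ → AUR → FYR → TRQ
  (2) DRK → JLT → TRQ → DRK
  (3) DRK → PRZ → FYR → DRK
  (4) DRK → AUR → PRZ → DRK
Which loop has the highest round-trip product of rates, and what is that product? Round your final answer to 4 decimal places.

(1) 0.26103 × 8.0457 × 0.46376 = 0.97397
(2) 0.86512 × 1.6652 × 0.75455 = 1.08700
(3) 1.4194 × 2.0384 × 0.34094 = 0.98644
(4) 0.34857 × 3.7943 × 0.67958 = 0.89880
Highest is cycle (2) at 1.0870 (>1, arbitrage).

1.0870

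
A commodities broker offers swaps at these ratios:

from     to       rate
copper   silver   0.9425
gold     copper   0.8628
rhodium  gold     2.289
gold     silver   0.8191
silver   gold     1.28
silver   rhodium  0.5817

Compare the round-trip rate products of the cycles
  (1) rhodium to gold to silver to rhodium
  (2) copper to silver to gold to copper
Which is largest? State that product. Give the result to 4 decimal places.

1.0906

(1) 2.289 × 0.8191 × 0.5817 = 1.09064
(2) 0.9425 × 1.28 × 0.8628 = 1.04088
Highest is cycle (1) at 1.0906 (>1, arbitrage).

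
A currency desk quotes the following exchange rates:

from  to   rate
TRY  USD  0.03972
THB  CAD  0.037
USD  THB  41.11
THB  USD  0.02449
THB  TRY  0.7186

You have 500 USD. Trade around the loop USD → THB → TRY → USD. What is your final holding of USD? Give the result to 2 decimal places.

500 USD × 41.11 = 20555 THB
20555 THB × 0.7186 = 14770.823 TRY
14770.823 TRY × 0.03972 = 586.69708956 USD

586.70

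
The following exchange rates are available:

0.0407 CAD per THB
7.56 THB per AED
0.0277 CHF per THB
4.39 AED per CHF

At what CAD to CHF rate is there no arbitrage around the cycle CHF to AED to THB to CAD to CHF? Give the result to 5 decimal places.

Known legs of the cycle: 4.39 × 7.56 × 0.0407 = 1.35076788
For no arbitrage the full-cycle product must be 1, so the missing rate is 1 / 1.35076788 ≈ 0.7403196.

0.74032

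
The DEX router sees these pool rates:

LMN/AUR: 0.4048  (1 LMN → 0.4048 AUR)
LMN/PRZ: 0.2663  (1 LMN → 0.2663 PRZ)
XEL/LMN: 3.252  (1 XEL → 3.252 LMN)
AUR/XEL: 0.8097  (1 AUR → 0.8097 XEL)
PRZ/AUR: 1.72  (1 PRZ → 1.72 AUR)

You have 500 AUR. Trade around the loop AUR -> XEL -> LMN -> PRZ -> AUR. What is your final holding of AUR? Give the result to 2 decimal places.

603.04

500 AUR × 0.8097 = 404.85 XEL
404.85 XEL × 3.252 = 1316.5722 LMN
1316.5722 LMN × 0.2663 = 350.60317686 PRZ
350.60317686 PRZ × 1.72 = 603.0374641992 AUR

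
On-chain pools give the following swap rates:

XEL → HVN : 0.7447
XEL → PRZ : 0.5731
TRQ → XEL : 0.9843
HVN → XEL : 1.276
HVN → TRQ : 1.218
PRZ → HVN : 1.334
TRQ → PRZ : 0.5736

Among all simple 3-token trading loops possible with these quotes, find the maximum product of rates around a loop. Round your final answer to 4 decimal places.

0.9755

XEL→PRZ→HVN→XEL: 0.5731 × 1.334 × 1.276 = 0.97552
TRQ→PRZ→HVN→TRQ: 0.5736 × 1.334 × 1.218 = 0.93199
XEL→HVN→TRQ→XEL: 0.7447 × 1.218 × 0.9843 = 0.89280
Maximum is XEL→PRZ→HVN→XEL at 0.9755; no arbitrage — every cycle loses value.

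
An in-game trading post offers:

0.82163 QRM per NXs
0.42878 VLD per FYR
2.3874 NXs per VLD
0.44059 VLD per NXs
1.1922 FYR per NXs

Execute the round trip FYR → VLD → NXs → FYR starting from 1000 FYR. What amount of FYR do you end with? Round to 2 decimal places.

1000 FYR × 0.42878 = 428.78 VLD
428.78 VLD × 2.3874 = 1023.669372 NXs
1023.669372 NXs × 1.1922 = 1220.4186252984 FYR

1220.42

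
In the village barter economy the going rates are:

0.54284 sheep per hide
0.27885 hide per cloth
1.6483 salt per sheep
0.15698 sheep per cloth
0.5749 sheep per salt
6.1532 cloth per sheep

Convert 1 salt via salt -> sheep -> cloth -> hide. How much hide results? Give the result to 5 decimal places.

0.98642

1 salt × 0.5749 = 0.5749 sheep
0.5749 sheep × 6.1532 = 3.53747468 cloth
3.53747468 cloth × 0.27885 = 0.986424814518 hide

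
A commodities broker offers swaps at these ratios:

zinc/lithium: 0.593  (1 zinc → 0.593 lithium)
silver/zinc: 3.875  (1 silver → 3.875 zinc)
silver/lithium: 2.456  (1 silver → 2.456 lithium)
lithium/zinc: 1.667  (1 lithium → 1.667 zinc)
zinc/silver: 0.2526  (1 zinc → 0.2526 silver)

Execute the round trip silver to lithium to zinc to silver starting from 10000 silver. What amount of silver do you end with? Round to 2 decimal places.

10000 silver × 2.456 = 24560 lithium
24560 lithium × 1.667 = 40941.52 zinc
40941.52 zinc × 0.2526 = 10341.827952 silver

10341.83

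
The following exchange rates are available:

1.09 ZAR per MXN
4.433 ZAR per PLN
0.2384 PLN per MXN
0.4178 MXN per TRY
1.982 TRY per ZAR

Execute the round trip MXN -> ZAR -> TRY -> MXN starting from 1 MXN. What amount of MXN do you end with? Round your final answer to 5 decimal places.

0.90261

1 MXN × 1.09 = 1.09 ZAR
1.09 ZAR × 1.982 = 2.16038 TRY
2.16038 TRY × 0.4178 = 0.902606764 MXN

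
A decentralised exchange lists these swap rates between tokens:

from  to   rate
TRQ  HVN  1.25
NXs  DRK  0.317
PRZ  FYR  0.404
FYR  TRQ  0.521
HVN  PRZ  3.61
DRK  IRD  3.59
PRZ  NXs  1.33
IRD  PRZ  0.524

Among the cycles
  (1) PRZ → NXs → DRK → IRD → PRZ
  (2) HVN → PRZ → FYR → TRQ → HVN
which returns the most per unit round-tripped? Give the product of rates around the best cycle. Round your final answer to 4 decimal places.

0.9498

(1) 1.33 × 0.317 × 3.59 × 0.524 = 0.79312
(2) 3.61 × 0.404 × 0.521 × 1.25 = 0.94981
Highest is cycle (2) at 0.9498 (≤1, no arbitrage).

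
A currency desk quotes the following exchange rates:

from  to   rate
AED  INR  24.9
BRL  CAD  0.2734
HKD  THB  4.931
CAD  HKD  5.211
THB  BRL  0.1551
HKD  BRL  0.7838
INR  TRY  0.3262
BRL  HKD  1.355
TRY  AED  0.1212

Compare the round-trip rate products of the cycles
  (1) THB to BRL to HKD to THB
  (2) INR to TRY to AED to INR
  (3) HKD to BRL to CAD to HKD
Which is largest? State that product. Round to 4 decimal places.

(1) 0.1551 × 1.355 × 4.931 = 1.03630
(2) 0.3262 × 0.1212 × 24.9 = 0.98443
(3) 0.7838 × 0.2734 × 5.211 = 1.11667
Highest is cycle (3) at 1.1167 (>1, arbitrage).

1.1167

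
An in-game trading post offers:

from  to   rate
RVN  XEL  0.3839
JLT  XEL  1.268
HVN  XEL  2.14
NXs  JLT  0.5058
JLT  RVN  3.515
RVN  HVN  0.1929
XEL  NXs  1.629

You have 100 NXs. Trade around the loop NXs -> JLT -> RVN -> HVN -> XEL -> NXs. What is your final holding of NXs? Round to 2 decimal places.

119.56

100 NXs × 0.5058 = 50.58 JLT
50.58 JLT × 3.515 = 177.7887 RVN
177.7887 RVN × 0.1929 = 34.29544023 HVN
34.29544023 HVN × 2.14 = 73.3922420922 XEL
73.3922420922 XEL × 1.629 = 119.5559623681938 NXs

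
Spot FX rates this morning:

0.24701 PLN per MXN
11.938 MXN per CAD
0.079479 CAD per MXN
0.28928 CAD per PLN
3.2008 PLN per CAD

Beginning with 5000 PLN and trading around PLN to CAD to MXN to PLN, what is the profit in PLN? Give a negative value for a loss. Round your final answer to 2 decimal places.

-734.85

5000 PLN × 0.28928 = 1446.4 CAD
1446.4 CAD × 11.938 = 17267.1232 MXN
17267.1232 MXN × 0.24701 = 4265.152101632 PLN
Net change: 4265.152101632 − 5000 = -734.847898368 PLN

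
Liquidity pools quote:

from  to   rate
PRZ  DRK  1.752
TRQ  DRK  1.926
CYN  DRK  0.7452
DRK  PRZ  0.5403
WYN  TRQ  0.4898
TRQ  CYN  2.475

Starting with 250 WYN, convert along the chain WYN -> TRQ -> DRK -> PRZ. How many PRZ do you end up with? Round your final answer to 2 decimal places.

127.42

250 WYN × 0.4898 = 122.45 TRQ
122.45 TRQ × 1.926 = 235.8387 DRK
235.8387 DRK × 0.5403 = 127.42364961 PRZ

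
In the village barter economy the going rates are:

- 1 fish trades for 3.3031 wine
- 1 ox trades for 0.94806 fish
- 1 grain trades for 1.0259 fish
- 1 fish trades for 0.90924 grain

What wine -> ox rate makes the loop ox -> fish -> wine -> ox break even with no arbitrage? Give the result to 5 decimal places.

Known legs of the cycle: 0.94806 × 3.3031 = 3.131536986
For no arbitrage the full-cycle product must be 1, so the missing rate is 1 / 3.131536986 ≈ 0.3193320.

0.31933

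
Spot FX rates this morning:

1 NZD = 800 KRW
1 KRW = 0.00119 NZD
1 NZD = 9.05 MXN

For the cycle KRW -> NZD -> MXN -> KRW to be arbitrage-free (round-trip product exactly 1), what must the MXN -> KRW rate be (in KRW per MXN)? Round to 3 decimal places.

Known legs of the cycle: 0.00119 × 9.05 = 0.0107695
For no arbitrage the full-cycle product must be 1, so the missing rate is 1 / 0.0107695 ≈ 92.85482.

92.855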